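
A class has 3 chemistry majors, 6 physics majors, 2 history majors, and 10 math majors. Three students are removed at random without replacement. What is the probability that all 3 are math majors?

P = 10/21 × 9/20 × 8/19 = 720/7980 = 12/133.

12/133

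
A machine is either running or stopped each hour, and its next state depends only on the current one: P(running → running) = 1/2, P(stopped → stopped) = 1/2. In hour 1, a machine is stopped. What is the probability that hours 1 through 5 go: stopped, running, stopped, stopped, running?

Hour 1 is given. For each transition, use the conditional probability from the current state:
P(running | stopped) = 1/2; P(stopped | running) = 1/2; P(stopped | stopped) = 1/2; P(running | stopped) = 1/2.
P = 1/2 × 1/2 × 1/2 × 1/2 = 1/16.

1/16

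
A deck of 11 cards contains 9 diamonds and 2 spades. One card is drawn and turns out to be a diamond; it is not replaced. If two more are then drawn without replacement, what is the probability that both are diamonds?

28/45

With the first card removed, 8 diamonds remain out of 10.
P = 8/10 × 7/9 = 56/90 = 28/45.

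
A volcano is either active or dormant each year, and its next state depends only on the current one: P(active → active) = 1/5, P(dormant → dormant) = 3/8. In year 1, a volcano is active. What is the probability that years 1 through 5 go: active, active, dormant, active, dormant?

2/25

Year 1 is given. For each transition, use the conditional probability from the current state:
P(active | active) = 1/5; P(dormant | active) = 4/5; P(active | dormant) = 5/8; P(dormant | active) = 4/5.
P = 1/5 × 4/5 × 5/8 × 4/5 = 80/1000 = 2/25.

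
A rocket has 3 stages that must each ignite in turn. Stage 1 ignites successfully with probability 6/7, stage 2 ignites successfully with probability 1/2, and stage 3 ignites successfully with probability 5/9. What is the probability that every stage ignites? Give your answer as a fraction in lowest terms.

Each stage is reached only if all earlier stages succeed, so
P = 6/7 × 1/2 × 5/9 = 30/126 = 5/21.

5/21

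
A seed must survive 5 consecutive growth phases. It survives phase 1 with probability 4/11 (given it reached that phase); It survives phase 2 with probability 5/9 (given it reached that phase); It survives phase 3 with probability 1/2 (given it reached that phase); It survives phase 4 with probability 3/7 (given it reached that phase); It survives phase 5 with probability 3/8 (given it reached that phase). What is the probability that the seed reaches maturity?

The events are sequential, so multiply the conditional probabilities:
P = 4/11 × 5/9 × 1/2 × 3/7 × 3/8 = 180/11088 = 5/308.

5/308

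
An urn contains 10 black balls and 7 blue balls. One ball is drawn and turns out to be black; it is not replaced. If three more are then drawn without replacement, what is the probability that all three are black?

After the first draw, 9 of the remaining 16 balls are black.
P = 9/16 × 8/15 × 7/14 = 504/3360 = 3/20.

3/20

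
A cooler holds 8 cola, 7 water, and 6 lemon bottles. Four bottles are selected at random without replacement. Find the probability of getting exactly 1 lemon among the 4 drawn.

26/57

One ordering (lemon drawn first) has probability 6/21 × 15/20 × 14/19 × 13/18 = 16380/143640 = 13/114.
There are C(4,1) = 4 such orderings, each equally likely, so P = 4 × 13/114 = 26/57.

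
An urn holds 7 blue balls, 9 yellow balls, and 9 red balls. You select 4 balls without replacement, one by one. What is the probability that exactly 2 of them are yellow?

432/1265

One ordering (yellow drawn first) has probability 9/25 × 8/24 × 16/23 × 15/22 = 17280/303600 = 72/1265.
There are C(4,2) = 6 such orderings, each equally likely, so P = 6 × 72/1265 = 432/1265.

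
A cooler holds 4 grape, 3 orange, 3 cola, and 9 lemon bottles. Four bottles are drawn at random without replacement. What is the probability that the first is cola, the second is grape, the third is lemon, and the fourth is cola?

3/1292

Multiply the probability of each draw given the previous ones:
P = 3/19 × 4/18 × 9/17 × 2/16 = 216/93024 = 3/1292.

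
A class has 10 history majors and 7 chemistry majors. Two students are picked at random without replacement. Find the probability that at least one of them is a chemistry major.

91/136

P(no chemistry majors) = 10/17 × 9/16 = 90/272 = 45/136.
P(at least one) = 1 − 45/136 = 91/136.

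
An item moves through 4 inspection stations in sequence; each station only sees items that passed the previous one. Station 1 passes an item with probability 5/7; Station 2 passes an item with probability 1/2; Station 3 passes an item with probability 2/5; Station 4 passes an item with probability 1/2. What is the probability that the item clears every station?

The events are sequential, so multiply the conditional probabilities:
P = 5/7 × 1/2 × 2/5 × 1/2 = 10/140 = 1/14.

1/14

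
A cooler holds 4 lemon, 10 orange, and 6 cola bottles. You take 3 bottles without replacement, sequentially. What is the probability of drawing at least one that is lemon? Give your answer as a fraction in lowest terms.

29/57

P(no lemon) = 16/20 × 15/19 × 14/18 = 3360/6840 = 28/57.
P(at least one) = 1 − 28/57 = 29/57.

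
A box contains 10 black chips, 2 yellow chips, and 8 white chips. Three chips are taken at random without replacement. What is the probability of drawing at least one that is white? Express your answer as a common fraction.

P(no white) = 12/20 × 11/19 × 10/18 = 1320/6840 = 11/57.
P(at least one) = 1 − 11/57 = 46/57.

46/57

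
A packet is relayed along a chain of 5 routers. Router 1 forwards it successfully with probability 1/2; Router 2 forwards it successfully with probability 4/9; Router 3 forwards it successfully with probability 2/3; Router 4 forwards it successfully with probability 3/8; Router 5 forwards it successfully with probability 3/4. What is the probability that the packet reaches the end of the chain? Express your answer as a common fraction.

Multiplying along the chain,
P = 1/2 × 4/9 × 2/3 × 3/8 × 3/4 = 72/1728 = 1/24.

1/24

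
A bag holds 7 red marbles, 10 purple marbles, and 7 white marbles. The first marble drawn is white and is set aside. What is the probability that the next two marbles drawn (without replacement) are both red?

21/253

With the first marble removed, 7 red remain out of 23.
P = 7/23 × 6/22 = 42/506 = 21/253.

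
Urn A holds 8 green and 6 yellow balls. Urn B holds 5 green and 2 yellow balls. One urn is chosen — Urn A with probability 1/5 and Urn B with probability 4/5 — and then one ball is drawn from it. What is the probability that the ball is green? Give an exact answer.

From Urn A: P(green) = 8/14.
From Urn B: P(green) = 5/7.
Total probability = (1/5)(8/14) + (4/5)(5/7) = 24/35.

24/35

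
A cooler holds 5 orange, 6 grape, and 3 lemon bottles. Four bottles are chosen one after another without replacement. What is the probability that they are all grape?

15/1001

P(every draw is grape) = 6/14 × 5/13 × 4/12 × 3/11 = 360/24024 = 15/1001.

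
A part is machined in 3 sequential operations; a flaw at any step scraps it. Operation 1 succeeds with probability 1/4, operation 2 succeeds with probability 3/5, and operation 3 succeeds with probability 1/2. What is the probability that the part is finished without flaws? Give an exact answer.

3/40

Multiplying along the chain,
P = 1/4 × 3/5 × 1/2 = 3/40.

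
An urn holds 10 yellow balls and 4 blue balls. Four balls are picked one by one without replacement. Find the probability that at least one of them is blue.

P(no blue) = 10/14 × 9/13 × 8/12 × 7/11 = 5040/24024 = 30/143.
P(at least one) = 1 − 30/143 = 113/143.

113/143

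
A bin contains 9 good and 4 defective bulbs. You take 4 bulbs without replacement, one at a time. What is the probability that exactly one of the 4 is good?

36/715

One ordering (good drawn first) has probability 9/13 × 4/12 × 3/11 × 2/10 = 216/17160 = 9/715.
There are C(4,1) = 4 such orderings, each equally likely, so P = 4 × 9/715 = 36/715.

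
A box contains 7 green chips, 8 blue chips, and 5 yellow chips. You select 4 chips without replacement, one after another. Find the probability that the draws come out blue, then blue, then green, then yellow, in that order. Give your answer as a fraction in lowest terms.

Multiply the probability of each draw given the previous ones:
P = 8/20 × 7/19 × 7/18 × 5/17 = 1960/116280 = 49/2907.

49/2907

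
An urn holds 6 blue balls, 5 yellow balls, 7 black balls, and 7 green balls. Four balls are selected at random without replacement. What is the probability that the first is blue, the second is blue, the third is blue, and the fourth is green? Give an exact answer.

Chain rule:
P = 6/25 × 5/24 × 4/23 × 7/22 = 840/303600 = 7/2530.

7/2530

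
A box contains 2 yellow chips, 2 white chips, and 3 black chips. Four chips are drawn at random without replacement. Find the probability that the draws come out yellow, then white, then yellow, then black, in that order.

Chain rule:
P = 2/7 × 2/6 × 1/5 × 3/4 = 12/840 = 1/70.

1/70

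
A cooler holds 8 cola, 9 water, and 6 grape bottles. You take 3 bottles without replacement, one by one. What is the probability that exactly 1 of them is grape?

816/1771

One ordering (grape drawn first) has probability 6/23 × 17/22 × 16/21 = 1632/10626 = 272/1771.
There are C(3,1) = 3 such orderings, each equally likely, so P = 3 × 272/1771 = 816/1771.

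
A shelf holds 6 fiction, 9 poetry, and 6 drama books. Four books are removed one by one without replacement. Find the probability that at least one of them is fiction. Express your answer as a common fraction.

44/57

P(no fiction) = 15/21 × 14/20 × 13/19 × 12/18 = 32760/143640 = 13/57.
P(at least one) = 1 − 13/57 = 44/57.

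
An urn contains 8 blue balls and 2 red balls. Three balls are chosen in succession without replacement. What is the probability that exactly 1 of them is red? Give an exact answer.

7/15

One ordering (red drawn first) has probability 2/10 × 8/9 × 7/8 = 112/720 = 7/45.
There are C(3,1) = 3 such orderings, each equally likely, so P = 3 × 7/45 = 7/15.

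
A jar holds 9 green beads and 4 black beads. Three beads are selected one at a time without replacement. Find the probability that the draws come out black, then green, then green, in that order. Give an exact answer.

Each draw changes the counts, so multiply the conditional probabilities along the sequence:
P = 4/13 × 9/12 × 8/11 = 288/1716 = 24/143.

24/143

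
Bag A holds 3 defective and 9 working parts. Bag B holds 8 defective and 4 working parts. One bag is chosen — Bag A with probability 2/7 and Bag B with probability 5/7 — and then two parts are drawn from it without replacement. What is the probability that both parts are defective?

From Bag A: P(both defective) = (3/12)(2/11) = 1/22.
From Bag B: P(both defective) = (8/12)(7/11) = 14/33.
Total probability = (2/7)(1/22) + (5/7)(14/33) = 73/231.

73/231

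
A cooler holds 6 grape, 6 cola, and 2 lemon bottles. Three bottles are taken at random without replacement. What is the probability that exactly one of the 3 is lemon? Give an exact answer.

33/91

One ordering (lemon drawn first) has probability 2/14 × 12/13 × 11/12 = 264/2184 = 11/91.
There are C(3,1) = 3 such orderings, each equally likely, so P = 3 × 11/91 = 33/91.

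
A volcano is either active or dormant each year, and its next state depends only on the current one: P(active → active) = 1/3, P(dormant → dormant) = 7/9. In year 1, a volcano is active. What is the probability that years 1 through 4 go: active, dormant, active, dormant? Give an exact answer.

Year 1 is given. For each transition, use the conditional probability from the current state:
P(dormant | active) = 2/3; P(active | dormant) = 2/9; P(dormant | active) = 2/3.
P = 2/3 × 2/9 × 2/3 = 8/81.

8/81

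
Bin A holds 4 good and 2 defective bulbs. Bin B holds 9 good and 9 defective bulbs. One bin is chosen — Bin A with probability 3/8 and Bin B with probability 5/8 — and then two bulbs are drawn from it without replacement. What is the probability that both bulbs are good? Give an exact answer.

From Bin A: P(both good) = (4/6)(3/5) = 2/5.
From Bin B: P(both good) = (9/18)(8/17) = 4/17.
Total probability = (3/8)(2/5) + (5/8)(4/17) = 101/340.

101/340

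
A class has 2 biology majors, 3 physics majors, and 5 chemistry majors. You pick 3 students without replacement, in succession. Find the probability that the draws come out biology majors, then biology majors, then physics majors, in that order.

1/120

Each draw changes the counts, so multiply the conditional probabilities along the sequence:
P = 2/10 × 1/9 × 3/8 = 6/720 = 1/120.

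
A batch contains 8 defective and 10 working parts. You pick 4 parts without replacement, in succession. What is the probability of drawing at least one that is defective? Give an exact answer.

95/102

P(no defective) = 10/18 × 9/17 × 8/16 × 7/15 = 5040/73440 = 7/102.
P(at least one) = 1 − 7/102 = 95/102.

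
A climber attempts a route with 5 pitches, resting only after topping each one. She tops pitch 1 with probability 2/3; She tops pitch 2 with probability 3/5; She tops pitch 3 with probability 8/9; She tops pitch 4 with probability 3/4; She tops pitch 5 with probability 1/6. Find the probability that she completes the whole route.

2/45

Each stage is reached only if all earlier stages succeed, so
P = 2/3 × 3/5 × 8/9 × 3/4 × 1/6 = 144/3240 = 2/45.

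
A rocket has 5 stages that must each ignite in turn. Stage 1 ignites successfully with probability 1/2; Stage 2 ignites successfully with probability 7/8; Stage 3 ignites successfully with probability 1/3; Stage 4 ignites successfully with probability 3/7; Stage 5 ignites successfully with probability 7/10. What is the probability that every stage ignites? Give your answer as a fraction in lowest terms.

7/160

Each stage is reached only if all earlier stages succeed, so
P = 1/2 × 7/8 × 1/3 × 3/7 × 7/10 = 147/3360 = 7/160.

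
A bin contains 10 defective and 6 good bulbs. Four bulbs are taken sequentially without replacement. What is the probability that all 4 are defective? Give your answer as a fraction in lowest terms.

P(all defective) = 10/16 × 9/15 × 8/14 × 7/13 = 5040/43680 = 3/26.

3/26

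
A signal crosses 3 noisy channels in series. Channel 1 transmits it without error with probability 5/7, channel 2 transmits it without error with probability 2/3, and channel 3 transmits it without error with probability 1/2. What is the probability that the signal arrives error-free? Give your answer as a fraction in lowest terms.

5/21

Multiplying along the chain,
P = 5/7 × 2/3 × 1/2 = 10/42 = 5/21.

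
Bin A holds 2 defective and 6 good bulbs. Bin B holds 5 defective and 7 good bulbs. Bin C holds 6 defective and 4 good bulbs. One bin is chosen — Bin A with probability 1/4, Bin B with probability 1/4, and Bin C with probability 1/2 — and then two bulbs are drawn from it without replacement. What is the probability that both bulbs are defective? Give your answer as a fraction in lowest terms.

263/1232

From Bin A: P(both defective) = (2/8)(1/7) = 1/28.
From Bin B: P(both defective) = (5/12)(4/11) = 5/33.
From Bin C: P(both defective) = (6/10)(5/9) = 1/3.
Total probability = (1/4)(1/28) + (1/4)(5/33) + (1/2)(1/3) = 263/1232.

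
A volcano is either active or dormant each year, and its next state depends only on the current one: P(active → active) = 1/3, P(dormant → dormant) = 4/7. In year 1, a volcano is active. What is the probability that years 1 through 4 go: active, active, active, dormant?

Year 1 is given. For each transition, use the conditional probability from the current state:
P(active | active) = 1/3; P(active | active) = 1/3; P(dormant | active) = 2/3.
P = 1/3 × 1/3 × 2/3 = 2/27.

2/27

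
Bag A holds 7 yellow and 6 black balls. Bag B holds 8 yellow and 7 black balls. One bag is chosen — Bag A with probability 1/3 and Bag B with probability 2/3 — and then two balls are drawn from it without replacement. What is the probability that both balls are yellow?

From Bag A: P(both yellow) = (7/13)(6/12) = 7/26.
From Bag B: P(both yellow) = (8/15)(7/14) = 4/15.
Total probability = (1/3)(7/26) + (2/3)(4/15) = 313/1170.

313/1170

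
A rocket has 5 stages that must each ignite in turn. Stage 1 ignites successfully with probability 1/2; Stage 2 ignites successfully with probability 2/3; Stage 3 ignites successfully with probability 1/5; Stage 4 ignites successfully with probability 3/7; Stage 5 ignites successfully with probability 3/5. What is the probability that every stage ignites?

The events are sequential, so multiply the conditional probabilities:
P = 1/2 × 2/3 × 1/5 × 3/7 × 3/5 = 18/1050 = 3/175.

3/175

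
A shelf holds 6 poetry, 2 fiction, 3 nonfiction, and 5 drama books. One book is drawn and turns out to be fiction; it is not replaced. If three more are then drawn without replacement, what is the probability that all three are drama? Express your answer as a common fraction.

With the first book removed, 5 drama remain out of 15.
P = 5/15 × 4/14 × 3/13 = 60/2730 = 2/91.

2/91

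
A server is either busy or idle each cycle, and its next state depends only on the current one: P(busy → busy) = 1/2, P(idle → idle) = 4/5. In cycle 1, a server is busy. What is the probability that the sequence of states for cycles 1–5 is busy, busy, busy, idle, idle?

1/10

Cycle 1 is given. For each transition, use the conditional probability from the current state:
P(busy | busy) = 1/2; P(busy | busy) = 1/2; P(idle | busy) = 1/2; P(idle | idle) = 4/5.
P = 1/2 × 1/2 × 1/2 × 4/5 = 4/40 = 1/10.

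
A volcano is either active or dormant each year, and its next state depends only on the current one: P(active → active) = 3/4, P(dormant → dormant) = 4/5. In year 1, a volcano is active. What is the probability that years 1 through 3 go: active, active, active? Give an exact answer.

Year 1 is given. For each transition, use the conditional probability from the current state:
P(active | active) = 3/4; P(active | active) = 3/4.
P = 3/4 × 3/4 = 9/16.

9/16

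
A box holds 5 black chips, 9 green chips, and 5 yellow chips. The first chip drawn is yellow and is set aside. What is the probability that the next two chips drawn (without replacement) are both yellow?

After the first draw, 4 of the remaining 18 chips are yellow.
P = 4/18 × 3/17 = 12/306 = 2/51.

2/51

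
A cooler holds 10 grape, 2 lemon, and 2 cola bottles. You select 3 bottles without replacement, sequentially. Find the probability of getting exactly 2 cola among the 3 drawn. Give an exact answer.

One ordering (cola drawn first) has probability 2/14 × 1/13 × 12/12 = 24/2184 = 1/91.
There are C(3,2) = 3 such orderings, each equally likely, so P = 3 × 1/91 = 3/91.

3/91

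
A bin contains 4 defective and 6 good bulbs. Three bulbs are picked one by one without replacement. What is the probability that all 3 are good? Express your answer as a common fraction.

1/6

P(every draw is good) = 6/10 × 5/9 × 4/8 = 120/720 = 1/6.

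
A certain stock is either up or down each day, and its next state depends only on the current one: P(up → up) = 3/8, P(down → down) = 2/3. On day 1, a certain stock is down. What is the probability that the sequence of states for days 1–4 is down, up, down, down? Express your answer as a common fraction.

Day 1 is given. For each transition, use the conditional probability from the current state:
P(up | down) = 1/3; P(down | up) = 5/8; P(down | down) = 2/3.
P = 1/3 × 5/8 × 2/3 = 10/72 = 5/36.

5/36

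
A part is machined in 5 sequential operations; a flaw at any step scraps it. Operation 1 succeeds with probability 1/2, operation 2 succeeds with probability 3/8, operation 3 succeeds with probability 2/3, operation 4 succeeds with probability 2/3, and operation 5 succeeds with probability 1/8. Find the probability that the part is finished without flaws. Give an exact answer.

1/96

Each stage is reached only if all earlier stages succeed, so
P = 1/2 × 3/8 × 2/3 × 2/3 × 1/8 = 12/1152 = 1/96.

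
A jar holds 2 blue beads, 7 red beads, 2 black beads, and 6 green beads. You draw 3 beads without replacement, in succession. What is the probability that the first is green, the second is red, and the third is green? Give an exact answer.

7/136

Each draw changes the counts, so multiply the conditional probabilities along the sequence:
P = 6/17 × 7/16 × 5/15 = 210/4080 = 7/136.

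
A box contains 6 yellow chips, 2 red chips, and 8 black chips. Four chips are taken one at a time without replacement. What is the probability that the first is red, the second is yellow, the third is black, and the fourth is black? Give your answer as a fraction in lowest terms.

Each draw changes the counts, so multiply the conditional probabilities along the sequence:
P = 2/16 × 6/15 × 8/14 × 7/13 = 672/43680 = 1/65.

1/65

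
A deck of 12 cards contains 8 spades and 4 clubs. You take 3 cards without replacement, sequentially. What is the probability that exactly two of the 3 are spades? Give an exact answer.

28/55

One ordering (spades drawn first) has probability 8/12 × 7/11 × 4/10 = 224/1320 = 28/165.
There are C(3,2) = 3 such orderings, each equally likely, so P = 3 × 28/165 = 28/55.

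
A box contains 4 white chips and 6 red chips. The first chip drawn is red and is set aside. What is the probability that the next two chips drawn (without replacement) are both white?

With the first chip removed, 4 white remain out of 9.
P = 4/9 × 3/8 = 12/72 = 1/6.

1/6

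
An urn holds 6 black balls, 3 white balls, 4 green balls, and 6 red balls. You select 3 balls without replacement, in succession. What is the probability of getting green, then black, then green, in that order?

4/323

Multiply the probability of each draw given the previous ones:
P = 4/19 × 6/18 × 3/17 = 72/5814 = 4/323.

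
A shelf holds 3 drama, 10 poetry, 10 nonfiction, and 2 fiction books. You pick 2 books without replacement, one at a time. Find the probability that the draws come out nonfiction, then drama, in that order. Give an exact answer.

Multiply the probability of each draw given the previous ones:
P = 10/25 × 3/24 = 30/600 = 1/20.

1/20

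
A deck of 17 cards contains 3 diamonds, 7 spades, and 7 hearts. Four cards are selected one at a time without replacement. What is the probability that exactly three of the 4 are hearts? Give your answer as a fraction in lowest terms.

5/34

One ordering (hearts drawn first) has probability 7/17 × 6/16 × 5/15 × 10/14 = 2100/57120 = 5/136.
There are C(4,3) = 4 such orderings, each equally likely, so P = 4 × 5/136 = 5/34.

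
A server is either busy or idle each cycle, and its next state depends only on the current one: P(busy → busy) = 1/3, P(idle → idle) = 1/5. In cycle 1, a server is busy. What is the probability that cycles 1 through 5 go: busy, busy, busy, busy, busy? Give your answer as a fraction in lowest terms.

Cycle 1 is given. For each transition, use the conditional probability from the current state:
P(busy | busy) = 1/3; P(busy | busy) = 1/3; P(busy | busy) = 1/3; P(busy | busy) = 1/3.
P = 1/3 × 1/3 × 1/3 × 1/3 = 1/81.

1/81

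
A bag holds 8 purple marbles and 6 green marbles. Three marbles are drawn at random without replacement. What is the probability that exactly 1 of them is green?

One ordering (green drawn first) has probability 6/14 × 8/13 × 7/12 = 336/2184 = 2/13.
There are C(3,1) = 3 such orderings, each equally likely, so P = 3 × 2/13 = 6/13.

6/13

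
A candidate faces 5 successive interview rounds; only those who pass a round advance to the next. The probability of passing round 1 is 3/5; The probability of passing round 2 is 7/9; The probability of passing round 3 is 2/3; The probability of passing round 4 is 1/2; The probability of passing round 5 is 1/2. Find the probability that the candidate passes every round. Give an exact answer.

Multiplying along the chain,
P = 3/5 × 7/9 × 2/3 × 1/2 × 1/2 = 42/540 = 7/90.

7/90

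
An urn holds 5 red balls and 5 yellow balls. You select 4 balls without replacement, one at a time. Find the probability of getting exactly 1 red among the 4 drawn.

One ordering (red drawn first) has probability 5/10 × 5/9 × 4/8 × 3/7 = 300/5040 = 5/84.
There are C(4,1) = 4 such orderings, each equally likely, so P = 4 × 5/84 = 5/21.

5/21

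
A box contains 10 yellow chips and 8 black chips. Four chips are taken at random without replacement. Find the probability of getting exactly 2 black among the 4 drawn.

One ordering (black drawn first) has probability 8/18 × 7/17 × 10/16 × 9/15 = 5040/73440 = 7/102.
There are C(4,2) = 6 such orderings, each equally likely, so P = 6 × 7/102 = 7/17.

7/17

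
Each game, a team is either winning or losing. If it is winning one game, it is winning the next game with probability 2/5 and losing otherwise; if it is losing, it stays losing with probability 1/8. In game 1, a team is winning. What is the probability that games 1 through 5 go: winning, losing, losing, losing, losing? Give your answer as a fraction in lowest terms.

Game 1 is given. For each transition, use the conditional probability from the current state:
P(losing | winning) = 3/5; P(losing | losing) = 1/8; P(losing | losing) = 1/8; P(losing | losing) = 1/8.
P = 3/5 × 1/8 × 1/8 × 1/8 = 3/2560.

3/2560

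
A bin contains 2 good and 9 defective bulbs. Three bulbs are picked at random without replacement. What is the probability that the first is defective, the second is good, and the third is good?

1/55

Chain rule:
P = 9/11 × 2/10 × 1/9 = 18/990 = 1/55.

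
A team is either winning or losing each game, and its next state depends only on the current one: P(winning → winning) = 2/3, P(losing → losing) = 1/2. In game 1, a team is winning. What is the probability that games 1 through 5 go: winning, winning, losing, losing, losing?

1/18

Game 1 is given. For each transition, use the conditional probability from the current state:
P(winning | winning) = 2/3; P(losing | winning) = 1/3; P(losing | losing) = 1/2; P(losing | losing) = 1/2.
P = 2/3 × 1/3 × 1/2 × 1/2 = 2/36 = 1/18.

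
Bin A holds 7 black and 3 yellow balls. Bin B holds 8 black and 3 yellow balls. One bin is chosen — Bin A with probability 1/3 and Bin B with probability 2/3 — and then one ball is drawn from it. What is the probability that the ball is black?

From Bin A: P(black) = 7/10.
From Bin B: P(black) = 8/11.
Total probability = (1/3)(7/10) + (2/3)(8/11) = 79/110.

79/110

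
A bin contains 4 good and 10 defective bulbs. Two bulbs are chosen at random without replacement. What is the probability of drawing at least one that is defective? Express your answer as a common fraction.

P(no defective) = 4/14 × 3/13 = 12/182 = 6/91.
P(at least one) = 1 − 6/91 = 85/91.

85/91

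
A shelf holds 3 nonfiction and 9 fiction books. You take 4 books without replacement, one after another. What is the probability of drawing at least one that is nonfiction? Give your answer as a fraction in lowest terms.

41/55

P(no nonfiction) = 9/12 × 8/11 × 7/10 × 6/9 = 3024/11880 = 14/55.
P(at least one) = 1 − 14/55 = 41/55.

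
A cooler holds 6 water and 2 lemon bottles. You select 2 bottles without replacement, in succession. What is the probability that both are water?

P(all water) = 6/8 × 5/7 = 30/56 = 15/28.

15/28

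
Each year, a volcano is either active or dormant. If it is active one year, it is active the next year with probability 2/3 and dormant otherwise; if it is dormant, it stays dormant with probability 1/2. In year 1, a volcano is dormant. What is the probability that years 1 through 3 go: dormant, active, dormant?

1/6

Year 1 is given. For each transition, use the conditional probability from the current state:
P(active | dormant) = 1/2; P(dormant | active) = 1/3.
P = 1/2 × 1/3 = 1/6.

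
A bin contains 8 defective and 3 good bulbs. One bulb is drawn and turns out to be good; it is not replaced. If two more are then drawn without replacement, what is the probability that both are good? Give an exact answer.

1/45

After the first draw, 2 of the remaining 10 bulbs are good.
P = 2/10 × 1/9 = 2/90 = 1/45.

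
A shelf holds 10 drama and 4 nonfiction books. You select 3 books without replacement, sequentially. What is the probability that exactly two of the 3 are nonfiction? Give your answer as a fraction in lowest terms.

One ordering (nonfiction drawn first) has probability 4/14 × 3/13 × 10/12 = 120/2184 = 5/91.
There are C(3,2) = 3 such orderings, each equally likely, so P = 3 × 5/91 = 15/91.

15/91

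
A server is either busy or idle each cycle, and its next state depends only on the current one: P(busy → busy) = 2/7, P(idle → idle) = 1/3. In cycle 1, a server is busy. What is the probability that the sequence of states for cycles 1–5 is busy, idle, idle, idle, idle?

Cycle 1 is given. For each transition, use the conditional probability from the current state:
P(idle | busy) = 5/7; P(idle | idle) = 1/3; P(idle | idle) = 1/3; P(idle | idle) = 1/3.
P = 5/7 × 1/3 × 1/3 × 1/3 = 5/189.

5/189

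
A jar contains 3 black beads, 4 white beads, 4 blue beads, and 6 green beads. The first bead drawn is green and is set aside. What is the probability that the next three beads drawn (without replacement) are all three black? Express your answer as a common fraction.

After the first draw, 3 of the remaining 16 beads are black.
P = 3/16 × 2/15 × 1/14 = 6/3360 = 1/560.

1/560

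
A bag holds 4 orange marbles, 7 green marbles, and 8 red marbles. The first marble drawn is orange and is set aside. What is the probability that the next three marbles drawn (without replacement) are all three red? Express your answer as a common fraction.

7/102

With the first marble removed, 8 red remain out of 18.
P = 8/18 × 7/17 × 6/16 = 336/4896 = 7/102.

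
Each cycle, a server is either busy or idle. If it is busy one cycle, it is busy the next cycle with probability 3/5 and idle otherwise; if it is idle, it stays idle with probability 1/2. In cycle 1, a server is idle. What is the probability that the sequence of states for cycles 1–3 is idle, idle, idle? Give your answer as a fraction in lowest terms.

Cycle 1 is given. For each transition, use the conditional probability from the current state:
P(idle | idle) = 1/2; P(idle | idle) = 1/2.
P = 1/2 × 1/2 = 1/4.

1/4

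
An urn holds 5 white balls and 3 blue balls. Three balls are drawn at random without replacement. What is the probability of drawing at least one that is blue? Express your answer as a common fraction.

P(no blue) = 5/8 × 4/7 × 3/6 = 60/336 = 5/28.
P(at least one) = 1 − 5/28 = 23/28.

23/28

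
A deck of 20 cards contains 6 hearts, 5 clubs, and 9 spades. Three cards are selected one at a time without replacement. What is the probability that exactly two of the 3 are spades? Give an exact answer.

33/95

One ordering (spades drawn first) has probability 9/20 × 8/19 × 11/18 = 792/6840 = 11/95.
There are C(3,2) = 3 such orderings, each equally likely, so P = 3 × 11/95 = 33/95.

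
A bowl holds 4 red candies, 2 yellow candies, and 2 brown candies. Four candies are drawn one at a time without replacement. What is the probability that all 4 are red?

1/70

P(all red) = 4/8 × 3/7 × 2/6 × 1/5 = 24/1680 = 1/70.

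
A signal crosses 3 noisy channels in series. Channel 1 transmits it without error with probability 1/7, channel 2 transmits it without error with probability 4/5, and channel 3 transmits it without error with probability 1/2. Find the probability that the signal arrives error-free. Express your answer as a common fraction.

Each stage is reached only if all earlier stages succeed, so
P = 1/7 × 4/5 × 1/2 = 4/70 = 2/35.

2/35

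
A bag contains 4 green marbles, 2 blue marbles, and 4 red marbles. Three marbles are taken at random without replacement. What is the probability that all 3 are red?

P = 4/10 × 3/9 × 2/8 = 24/720 = 1/30.

1/30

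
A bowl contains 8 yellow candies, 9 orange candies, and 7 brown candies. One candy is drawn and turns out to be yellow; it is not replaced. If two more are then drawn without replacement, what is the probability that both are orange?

After the first draw, 9 of the remaining 23 candies are orange.
P = 9/23 × 8/22 = 72/506 = 36/253.

36/253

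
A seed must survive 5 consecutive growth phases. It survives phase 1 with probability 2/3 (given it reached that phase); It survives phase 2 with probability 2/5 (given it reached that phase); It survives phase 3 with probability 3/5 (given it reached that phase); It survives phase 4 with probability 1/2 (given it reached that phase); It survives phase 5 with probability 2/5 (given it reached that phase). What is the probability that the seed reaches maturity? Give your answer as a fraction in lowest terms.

Multiplying along the chain,
P = 2/3 × 2/5 × 3/5 × 1/2 × 2/5 = 24/750 = 4/125.

4/125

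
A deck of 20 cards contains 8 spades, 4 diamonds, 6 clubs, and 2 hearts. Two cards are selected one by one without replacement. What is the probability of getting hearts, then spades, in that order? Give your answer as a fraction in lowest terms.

4/95

Each draw changes the counts, so multiply the conditional probabilities along the sequence:
P = 2/20 × 8/19 = 16/380 = 4/95.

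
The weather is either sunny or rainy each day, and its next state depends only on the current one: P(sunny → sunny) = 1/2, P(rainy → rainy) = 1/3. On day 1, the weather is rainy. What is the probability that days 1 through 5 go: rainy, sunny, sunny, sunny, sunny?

Day 1 is given. For each transition, use the conditional probability from the current state:
P(sunny | rainy) = 2/3; P(sunny | sunny) = 1/2; P(sunny | sunny) = 1/2; P(sunny | sunny) = 1/2.
P = 2/3 × 1/2 × 1/2 × 1/2 = 2/24 = 1/12.

1/12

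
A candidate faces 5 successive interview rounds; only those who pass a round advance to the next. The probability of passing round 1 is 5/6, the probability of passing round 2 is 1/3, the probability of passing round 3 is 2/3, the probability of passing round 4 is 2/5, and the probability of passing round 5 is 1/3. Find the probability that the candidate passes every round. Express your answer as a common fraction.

Multiplying along the chain,
P = 5/6 × 1/3 × 2/3 × 2/5 × 1/3 = 20/810 = 2/81.

2/81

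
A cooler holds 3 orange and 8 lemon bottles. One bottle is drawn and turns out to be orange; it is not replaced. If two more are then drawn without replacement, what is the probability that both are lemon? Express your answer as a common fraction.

After the first draw, 8 of the remaining 10 bottles are lemon.
P = 8/10 × 7/9 = 56/90 = 28/45.

28/45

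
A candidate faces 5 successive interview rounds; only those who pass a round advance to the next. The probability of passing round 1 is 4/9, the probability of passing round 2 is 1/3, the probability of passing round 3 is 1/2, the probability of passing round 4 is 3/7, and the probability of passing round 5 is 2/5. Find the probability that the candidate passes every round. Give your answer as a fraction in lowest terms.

4/315

Each stage is reached only if all earlier stages succeed, so
P = 4/9 × 1/3 × 1/2 × 3/7 × 2/5 = 24/1890 = 4/315.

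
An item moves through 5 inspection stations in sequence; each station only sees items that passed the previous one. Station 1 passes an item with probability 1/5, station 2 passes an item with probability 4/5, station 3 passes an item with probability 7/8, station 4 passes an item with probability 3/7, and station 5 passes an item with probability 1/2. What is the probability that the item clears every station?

Each stage is reached only if all earlier stages succeed, so
P = 1/5 × 4/5 × 7/8 × 3/7 × 1/2 = 84/2800 = 3/100.

3/100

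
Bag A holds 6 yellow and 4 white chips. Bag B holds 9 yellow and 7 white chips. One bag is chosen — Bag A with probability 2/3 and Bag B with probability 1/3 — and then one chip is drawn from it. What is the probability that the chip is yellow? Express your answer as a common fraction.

From Bag A: P(yellow) = 6/10.
From Bag B: P(yellow) = 9/16.
Total probability = (2/3)(6/10) + (1/3)(9/16) = 47/80.

47/80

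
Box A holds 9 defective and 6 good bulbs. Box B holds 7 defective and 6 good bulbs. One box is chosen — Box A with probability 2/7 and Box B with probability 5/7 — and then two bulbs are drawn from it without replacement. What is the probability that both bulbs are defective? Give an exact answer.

1849/6370

From Box A: P(both defective) = (9/15)(8/14) = 12/35.
From Box B: P(both defective) = (7/13)(6/12) = 7/26.
Total probability = (2/7)(12/35) + (5/7)(7/26) = 1849/6370.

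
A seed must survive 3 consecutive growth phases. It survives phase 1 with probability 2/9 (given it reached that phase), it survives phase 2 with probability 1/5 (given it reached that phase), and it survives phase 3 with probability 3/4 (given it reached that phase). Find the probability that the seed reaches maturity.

Each stage is reached only if all earlier stages succeed, so
P = 2/9 × 1/5 × 3/4 = 6/180 = 1/30.

1/30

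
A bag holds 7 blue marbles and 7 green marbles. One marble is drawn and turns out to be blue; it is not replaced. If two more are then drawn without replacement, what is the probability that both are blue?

After the first draw, 6 of the remaining 13 marbles are blue.
P = 6/13 × 5/12 = 30/156 = 5/26.

5/26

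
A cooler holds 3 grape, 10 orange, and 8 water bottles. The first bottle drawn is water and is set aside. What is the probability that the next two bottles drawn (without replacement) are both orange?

With the first bottle removed, 10 orange remain out of 20.
P = 10/20 × 9/19 = 90/380 = 9/38.

9/38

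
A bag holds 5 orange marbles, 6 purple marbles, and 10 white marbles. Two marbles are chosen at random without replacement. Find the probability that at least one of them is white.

P(no white) = 11/21 × 10/20 = 110/420 = 11/42.
P(at least one) = 1 − 11/42 = 31/42.

31/42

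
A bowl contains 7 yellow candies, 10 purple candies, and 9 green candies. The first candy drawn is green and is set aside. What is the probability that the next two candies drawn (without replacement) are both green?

7/75

After the first draw, 8 of the remaining 25 candies are green.
P = 8/25 × 7/24 = 56/600 = 7/75.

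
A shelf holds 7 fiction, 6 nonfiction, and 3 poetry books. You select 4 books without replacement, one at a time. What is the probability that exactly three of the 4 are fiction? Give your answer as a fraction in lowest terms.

One ordering (fiction drawn first) has probability 7/16 × 6/15 × 5/14 × 9/13 = 1890/43680 = 9/208.
There are C(4,3) = 4 such orderings, each equally likely, so P = 4 × 9/208 = 9/52.

9/52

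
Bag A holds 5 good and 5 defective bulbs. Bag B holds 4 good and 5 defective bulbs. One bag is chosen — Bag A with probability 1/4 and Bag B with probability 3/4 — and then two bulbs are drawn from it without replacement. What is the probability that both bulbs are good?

13/72

From Bag A: P(both good) = (5/10)(4/9) = 2/9.
From Bag B: P(both good) = (4/9)(3/8) = 1/6.
Total probability = (1/4)(2/9) + (3/4)(1/6) = 13/72.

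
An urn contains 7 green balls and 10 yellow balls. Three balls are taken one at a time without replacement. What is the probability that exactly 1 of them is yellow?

One ordering (yellow drawn first) has probability 10/17 × 7/16 × 6/15 = 420/4080 = 7/68.
There are C(3,1) = 3 such orderings, each equally likely, so P = 3 × 7/68 = 21/68.

21/68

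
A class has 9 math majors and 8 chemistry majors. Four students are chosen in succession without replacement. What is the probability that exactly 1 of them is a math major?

18/85

One ordering (a math major drawn first) has probability 9/17 × 8/16 × 7/15 × 6/14 = 3024/57120 = 9/170.
There are C(4,1) = 4 such orderings, each equally likely, so P = 4 × 9/170 = 18/85.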